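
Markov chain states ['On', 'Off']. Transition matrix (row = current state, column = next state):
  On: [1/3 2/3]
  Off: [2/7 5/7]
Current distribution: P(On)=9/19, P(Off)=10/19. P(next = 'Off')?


P(next=Off) = Σᵢ P(now=i)×P(i→Off)
= 9/19×2/3 + 10/19×5/7
= 6/19 + 50/133 = 92/133

P = 92/133 ≈ 0.6917


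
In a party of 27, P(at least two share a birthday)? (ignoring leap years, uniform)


P(all different) = Π(365-i)/365 for i=0..26
= 0.373141
P(match) = 1 - 0.373141 = 0.626859

P ≈ 0.6269 ≈ 62.69%


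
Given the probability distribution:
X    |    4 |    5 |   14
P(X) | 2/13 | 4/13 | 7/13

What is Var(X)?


E[X] = 126/13
E[X²] = 1504/13
Var(X) = E[X²] - (E[X])² = 1504/13 - 15876/169 = 3676/169

Var(X) = 3676/169 ≈ 21.7515


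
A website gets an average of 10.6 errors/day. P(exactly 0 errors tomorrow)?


Poisson(λ=10.6): P(X=0) = e^(-λ)×λ^k/k!
= e^(-10.6) × 10.6^0 / 0!
≈ 2.491600973e-05 × 1 / 1 ≈ 0.000025

P(X=0) ≈ 0.000025 ≈ 0.00%


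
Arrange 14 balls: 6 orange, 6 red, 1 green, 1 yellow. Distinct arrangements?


14!/(6!×6!×1!×1!) = 168168

168168


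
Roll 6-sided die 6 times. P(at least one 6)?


P(no 6)^6 = (5/6)^6 = 15625/46656
P(≥1) = 1 - 15625/46656 = 31031/46656

P = 31031/46656 ≈ 66.51%


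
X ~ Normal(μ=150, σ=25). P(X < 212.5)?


z = (212.5-150)/25 = 2.5
P(Z < 2.5) = 0.9938

P(X < 212.5) ≈ 0.9938


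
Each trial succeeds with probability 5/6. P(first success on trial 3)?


Geometric: P(X=3) = (1-p)^(k-1)×p = (1/6)^2×5/6 = 5/216

P(X=3) = 5/216 ≈ 2.31%


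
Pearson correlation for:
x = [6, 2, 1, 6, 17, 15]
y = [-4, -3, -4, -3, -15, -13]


n=6, Σx=47, Σy=-42, Σxy=-502, Σx²=591, Σy²=444
r = (6×(-502) - 47×(-42))/√((6×591 - 47²)(6×444 - (-42)²))
= -1038/√(1337×900) = -1038/√1203300 ≈ -1038/1096.9503 ≈ -0.9463

r ≈ -0.9463


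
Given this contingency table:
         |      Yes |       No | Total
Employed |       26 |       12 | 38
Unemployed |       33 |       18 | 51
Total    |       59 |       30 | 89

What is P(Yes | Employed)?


P(Yes | Employed) = 26/(26+12) = 26/38 = 13/19

P(Yes|Employed) = 13/19 ≈ 68.42%


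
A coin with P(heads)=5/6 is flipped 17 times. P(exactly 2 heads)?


Binomial: P(X=2) = C(17,2)×p^2×(1-p)^15
= 136 × 25/36 × 1/470184984576 = 425/2115832430592

P(X=2) = 425/2115832430592 ≈ 0.00%


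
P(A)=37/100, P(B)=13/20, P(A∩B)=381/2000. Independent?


P(A)×P(B) = 481/2000
P(A∩B) = 381/2000
Not equal → NOT independent

No, not independent


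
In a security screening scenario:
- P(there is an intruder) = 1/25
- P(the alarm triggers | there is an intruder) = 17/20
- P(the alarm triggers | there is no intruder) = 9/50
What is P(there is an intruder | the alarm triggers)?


Using Bayes' theorem:
P(A|B) = P(B|A)·P(A) / P(B)

P(the alarm triggers) = 17/20 × 1/25 + 9/50 × 24/25
= 17/500 + 108/625 = 517/2500

P(there is an intruder|the alarm triggers) = (17/500) / (517/2500) = 85/517

P(there is an intruder|the alarm triggers) = 85/517 ≈ 16.44%


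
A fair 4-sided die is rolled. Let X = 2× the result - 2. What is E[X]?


E[die] = (1+4)/2 = 5/2
E[X] = 2×5/2 - 2 = 3

E[X] = 3


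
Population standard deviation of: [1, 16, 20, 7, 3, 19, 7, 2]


Mean = 75/8
  (1-75/8)²=4489/64
  (16-75/8)²=2809/64
  (20-75/8)²=7225/64
  (7-75/8)²=361/64
  (3-75/8)²=2601/64
  (19-75/8)²=5929/64
  (7-75/8)²=361/64
  (2-75/8)²=3481/64
Σ(x-μ)² = 3407/8
σ² = (3407/8)/8 = 3407/64

σ = √(3407/64) ≈ 7.2962


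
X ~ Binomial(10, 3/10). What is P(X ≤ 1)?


P(X ≤ 1) = Σ P(X=i) for i=0..1
P(X=0) = 282475249/10000000000
P(X=1) = 121060821/1000000000
Sum = 1493083459/10000000000

P(X ≤ 1) = 1493083459/10000000000 ≈ 14.93%


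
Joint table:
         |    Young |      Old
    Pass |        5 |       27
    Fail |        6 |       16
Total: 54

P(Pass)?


P(Pass) = (5+27)/54 = 32/54 = 16/27

P(Pass) = 16/27 ≈ 59.26%


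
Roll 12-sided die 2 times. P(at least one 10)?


P(no 10)^2 = (11/12)^2 = 121/144
P(≥1) = 1 - 121/144 = 23/144

P = 23/144 ≈ 15.97%


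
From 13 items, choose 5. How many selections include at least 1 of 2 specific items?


Complement: C(13,5) - C(11,5) = 1287 - 462 = 825

825


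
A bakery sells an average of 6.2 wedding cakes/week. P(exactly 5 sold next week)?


Poisson(λ=6.2): P(X=5) = e^(-λ)×λ^k/k!
= e^(-6.2) × 6.2^5 / 5!
≈ 0.002029430636 × 9161.32832 / 120 ≈ 0.154936

P(X=5) ≈ 0.154936 ≈ 15.49%


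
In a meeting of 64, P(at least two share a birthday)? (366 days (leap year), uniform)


P(all different) = Π(366-i)/366 for i=0..63
= 0.002858
P(match) = 1 - 0.002858 = 0.997142

P ≈ 0.9971 ≈ 99.71%


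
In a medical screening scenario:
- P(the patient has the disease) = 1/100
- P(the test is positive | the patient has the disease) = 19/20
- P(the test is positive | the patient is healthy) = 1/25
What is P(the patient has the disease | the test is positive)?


Using Bayes' theorem:
P(A|B) = P(B|A)·P(A) / P(B)

P(the test is positive) = 19/20 × 1/100 + 1/25 × 99/100
= 19/2000 + 99/2500 = 491/10000

P(the patient has the disease|the test is positive) = (19/2000) / (491/10000) = 95/491

P(the patient has the disease|the test is positive) = 95/491 ≈ 19.35%


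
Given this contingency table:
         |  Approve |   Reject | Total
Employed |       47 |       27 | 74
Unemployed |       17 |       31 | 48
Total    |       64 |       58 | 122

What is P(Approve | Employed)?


P(Approve | Employed) = 47/(47+27) = 47/74

P(Approve|Employed) = 47/74 ≈ 63.51%


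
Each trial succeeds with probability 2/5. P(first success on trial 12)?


Geometric: P(X=12) = (1-p)^(k-1)×p = (3/5)^11×2/5 = 354294/244140625

P(X=12) = 354294/244140625 ≈ 0.15%


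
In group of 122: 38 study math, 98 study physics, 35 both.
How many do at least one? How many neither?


|A∪B| = 38+98-35 = 101
Neither = 122-101 = 21

At least one: 101; Neither: 21


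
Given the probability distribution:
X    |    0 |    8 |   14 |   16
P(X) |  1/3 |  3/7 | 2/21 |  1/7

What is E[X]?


E[X] = Σ x·P(X=x)
= (0)×(1/3) + (8)×(3/7) + (14)×(2/21) + (16)×(1/7)
= 148/21

E[X] = 148/21


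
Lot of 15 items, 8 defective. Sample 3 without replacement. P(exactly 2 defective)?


Hypergeometric: C(8,2)×C(7,1)/C(15,3)
= 28×7/455 = 28/65

P(X=2) = 28/65 ≈ 43.08%


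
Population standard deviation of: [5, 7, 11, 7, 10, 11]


Mean = 51/6 = 17/2
  (5-17/2)²=49/4
  (7-17/2)²=9/4
  (11-17/2)²=25/4
  (7-17/2)²=9/4
  (10-17/2)²=9/4
  (11-17/2)²=25/4
Σ(x-μ)² = 63/2
σ² = (63/2)/6 = 21/4

σ = √(21/4) ≈ 2.2913


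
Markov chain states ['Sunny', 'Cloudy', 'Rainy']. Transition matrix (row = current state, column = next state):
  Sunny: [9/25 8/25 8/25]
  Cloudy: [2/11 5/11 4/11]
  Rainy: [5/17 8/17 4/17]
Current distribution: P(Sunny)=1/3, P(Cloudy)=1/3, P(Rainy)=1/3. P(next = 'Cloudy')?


P(next=Cloudy) = Σᵢ P(now=i)×P(i→Cloudy)
= 1/3×8/25 + 1/3×5/11 + 1/3×8/17
= 8/75 + 5/33 + 8/51 = 5821/14025

P = 5821/14025 ≈ 0.4150


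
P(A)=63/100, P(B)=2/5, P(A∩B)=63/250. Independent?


P(A)×P(B) = 63/250
P(A∩B) = 63/250
Equal ✓ → Independent

Yes, independent


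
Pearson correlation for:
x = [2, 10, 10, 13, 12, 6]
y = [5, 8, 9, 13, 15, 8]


n=6, Σx=53, Σy=58, Σxy=577, Σx²=553, Σy²=628
r = (6×577 - 53×58)/√((6×553 - 53²)(6×628 - 58²))
= 388/√(509×404) = 388/√205636 ≈ 388/453.4711 ≈ 0.8556

r ≈ 0.8556


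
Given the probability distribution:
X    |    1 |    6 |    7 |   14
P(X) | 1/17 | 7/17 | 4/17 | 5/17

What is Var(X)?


E[X] = 141/17
E[X²] = 1429/17
Var(X) = E[X²] - (E[X])² = 1429/17 - 19881/289 = 4412/289

Var(X) = 4412/289 ≈ 15.2664


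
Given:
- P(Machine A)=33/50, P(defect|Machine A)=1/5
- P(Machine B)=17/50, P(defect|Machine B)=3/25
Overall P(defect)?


P(B) = Σ P(B|Aᵢ)×P(Aᵢ)
  1/5×33/50 = 33/250
  3/25×17/50 = 51/1250
Sum = 108/625

P(defect) = 108/625 ≈ 17.28%


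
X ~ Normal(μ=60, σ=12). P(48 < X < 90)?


z₁=(48-60)/12=-1.0, z₂=(90-60)/12=2.5
P = Φ(2.5) - Φ(-1.0) = 0.993790 - 0.158655 = 0.835135 ≈ 0.8351

P(48 < X < 90) ≈ 0.8351


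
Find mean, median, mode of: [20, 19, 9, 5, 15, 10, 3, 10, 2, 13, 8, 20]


Sorted: [2, 3, 5, 8, 9, 10, 10, 13, 15, 19, 20, 20]
Mean = 134/12 = 67/6
Median = 10
Freq: {20: 2, 19: 1, 9: 1, 5: 1, 15: 1, 10: 2, 3: 1, 2: 1, 13: 1, 8: 1}
Mode: [10, 20]

Mean=67/6, Median=10, Mode=[10, 20]


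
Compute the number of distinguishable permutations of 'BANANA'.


Letters: 6, freq: {'B': 1, 'A': 3, 'N': 2}
6!/(1!×3!×2!) = 720/12 = 60

60


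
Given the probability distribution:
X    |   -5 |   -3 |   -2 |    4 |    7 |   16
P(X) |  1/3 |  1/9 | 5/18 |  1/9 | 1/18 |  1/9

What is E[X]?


E[X] = Σ x·P(X=x)
= (-5)×(1/3) + (-3)×(1/9) + (-2)×(5/18) + (4)×(1/9) + (7)×(1/18) + (16)×(1/9)
= 1/18

E[X] = 1/18


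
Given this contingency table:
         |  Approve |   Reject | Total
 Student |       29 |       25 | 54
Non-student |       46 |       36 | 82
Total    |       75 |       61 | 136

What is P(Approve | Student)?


P(Approve | Student) = 29/(29+25) = 29/54

P(Approve|Student) = 29/54 ≈ 53.70%


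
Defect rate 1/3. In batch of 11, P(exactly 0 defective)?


Binomial: P(X=0) = C(11,0)×p^0×(1-p)^11
= 1 × 1 × 2048/177147 = 2048/177147

P(X=0) = 2048/177147 ≈ 1.16%


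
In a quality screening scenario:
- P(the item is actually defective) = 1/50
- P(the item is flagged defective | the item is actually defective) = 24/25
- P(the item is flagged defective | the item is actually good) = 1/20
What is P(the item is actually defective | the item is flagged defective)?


Using Bayes' theorem:
P(A|B) = P(B|A)·P(A) / P(B)

P(the item is flagged defective) = 24/25 × 1/50 + 1/20 × 49/50
= 12/625 + 49/1000 = 341/5000

P(the item is actually defective|the item is flagged defective) = (12/625) / (341/5000) = 96/341

P(the item is actually defective|the item is flagged defective) = 96/341 ≈ 28.15%


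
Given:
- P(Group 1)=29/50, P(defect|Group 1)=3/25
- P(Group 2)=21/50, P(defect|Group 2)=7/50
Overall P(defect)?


P(B) = Σ P(B|Aᵢ)×P(Aᵢ)
  3/25×29/50 = 87/1250
  7/50×21/50 = 147/2500
Sum = 321/2500

P(defect) = 321/2500 ≈ 12.84%


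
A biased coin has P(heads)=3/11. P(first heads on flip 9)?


Geometric: P(X=9) = (1-p)^(k-1)×p = (8/11)^8×3/11 = 50331648/2357947691

P(X=9) = 50331648/2357947691 ≈ 2.13%


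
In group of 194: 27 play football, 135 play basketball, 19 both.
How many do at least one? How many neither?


|A∪B| = 27+135-19 = 143
Neither = 194-143 = 51

At least one: 143; Neither: 51


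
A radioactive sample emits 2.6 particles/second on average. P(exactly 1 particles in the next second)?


Poisson(λ=2.6): P(X=1) = e^(-λ)×λ^k/k!
= e^(-2.6) × 2.6^1 / 1!
≈ 0.07427357821 × 2.6 / 1 ≈ 0.193111

P(X=1) ≈ 0.193111 ≈ 19.31%


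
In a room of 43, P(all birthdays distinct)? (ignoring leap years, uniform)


P(all different) = Π(365-i)/365 for i=0..42
= (365/365)×(364/365)×...×(323/365)
= 0.076077

P ≈ 0.0761 ≈ 7.61%


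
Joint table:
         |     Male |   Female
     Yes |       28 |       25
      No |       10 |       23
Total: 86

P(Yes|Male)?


P(Yes|Male) = 28/(28+10) = 28/38 = 14/19

P = 14/19 ≈ 73.68%


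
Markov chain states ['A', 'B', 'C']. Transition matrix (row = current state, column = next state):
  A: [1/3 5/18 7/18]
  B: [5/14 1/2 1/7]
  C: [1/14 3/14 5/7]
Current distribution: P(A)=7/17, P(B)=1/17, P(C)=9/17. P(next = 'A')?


P(next=A) = Σᵢ P(now=i)×P(i→A)
= 7/17×1/3 + 1/17×5/14 + 9/17×1/14
= 7/51 + 5/238 + 9/238 = 10/51

P = 10/51 ≈ 0.1961


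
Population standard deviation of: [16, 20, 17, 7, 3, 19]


Mean = 82/6 = 41/3
  (16-41/3)²=49/9
  (20-41/3)²=361/9
  (17-41/3)²=100/9
  (7-41/3)²=400/9
  (3-41/3)²=1024/9
  (19-41/3)²=256/9
Σ(x-μ)² = 730/3
σ² = (730/3)/6 = 365/9

σ = √(365/9) ≈ 6.3683


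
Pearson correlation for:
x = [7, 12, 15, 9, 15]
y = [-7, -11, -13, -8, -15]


n=5, Σx=58, Σy=-54, Σxy=-673, Σx²=724, Σy²=628
r = (5×(-673) - 58×(-54))/√((5×724 - 58²)(5×628 - (-54)²))
= -233/√(256×224) = -233/√57344 ≈ -233/239.4661 ≈ -0.9730

r ≈ -0.9730


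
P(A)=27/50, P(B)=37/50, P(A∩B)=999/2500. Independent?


P(A)×P(B) = 999/2500
P(A∩B) = 999/2500
Equal ✓ → Independent

Yes, independent


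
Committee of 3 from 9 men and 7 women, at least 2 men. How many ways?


Count by #men:
  2M,1W: C(9,2)×C(7,1)=252
  3M,0W: C(9,3)×C(7,0)=84
Total = 336

336


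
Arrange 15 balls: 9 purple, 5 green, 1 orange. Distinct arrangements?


15!/(9!×5!×1!) = 30030

30030


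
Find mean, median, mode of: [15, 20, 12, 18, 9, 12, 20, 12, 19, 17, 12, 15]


Sorted: [9, 12, 12, 12, 12, 15, 15, 17, 18, 19, 20, 20]
Mean = 181/12
Median = 15
Freq: {15: 2, 20: 2, 12: 4, 18: 1, 9: 1, 19: 1, 17: 1}
Mode: [12]

Mean=181/12, Median=15, Mode=12


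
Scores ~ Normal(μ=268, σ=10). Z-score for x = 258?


z = (x - μ)/σ = (258 - 268)/10 = -1.0

z = -1.0


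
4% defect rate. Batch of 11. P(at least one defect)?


P(all good) = (24/25)^11 = 1521681143169024/2384185791015625
P(≥1 defect) = 862504647846601/2384185791015625

P = 862504647846601/2384185791015625 ≈ 36.18%


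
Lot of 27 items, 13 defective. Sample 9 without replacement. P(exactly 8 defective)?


Hypergeometric: C(13,8)×C(14,1)/C(27,9)
= 1287×14/4686825 = 42/10925

P(X=8) = 42/10925 ≈ 0.38%


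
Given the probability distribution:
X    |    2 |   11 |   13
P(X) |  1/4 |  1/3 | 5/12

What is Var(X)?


E[X] = 115/12
E[X²] = 447/4
Var(X) = E[X²] - (E[X])² = 447/4 - 13225/144 = 2867/144

Var(X) = 2867/144 ≈ 19.9097


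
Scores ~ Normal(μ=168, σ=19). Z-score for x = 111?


z = (x - μ)/σ = (111 - 168)/19 = -3.0

z = -3.0


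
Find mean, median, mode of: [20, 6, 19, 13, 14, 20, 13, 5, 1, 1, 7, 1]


Sorted: [1, 1, 1, 5, 6, 7, 13, 13, 14, 19, 20, 20]
Mean = 120/12 = 10
Median = 10
Freq: {20: 2, 6: 1, 19: 1, 13: 2, 14: 1, 5: 1, 1: 3, 7: 1}
Mode: [1]

Mean=10, Median=10, Mode=1


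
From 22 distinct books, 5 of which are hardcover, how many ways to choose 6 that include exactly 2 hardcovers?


Choose 2 of the 5 hardcovers and 4 of the other 17 books:
C(5,2)×C(17,4) = 10×2380 = 23800

23800


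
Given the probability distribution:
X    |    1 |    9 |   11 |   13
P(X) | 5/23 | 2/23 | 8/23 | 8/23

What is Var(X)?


E[X] = 215/23
E[X²] = 2487/23
Var(X) = E[X²] - (E[X])² = 2487/23 - 46225/529 = 10976/529

Var(X) = 10976/529 ≈ 20.7486


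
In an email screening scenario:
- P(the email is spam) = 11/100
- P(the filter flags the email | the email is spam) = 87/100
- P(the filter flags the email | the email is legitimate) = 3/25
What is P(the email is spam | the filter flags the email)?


Using Bayes' theorem:
P(A|B) = P(B|A)·P(A) / P(B)

P(the filter flags the email) = 87/100 × 11/100 + 3/25 × 89/100
= 957/10000 + 267/2500 = 81/400

P(the email is spam|the filter flags the email) = (957/10000) / (81/400) = 319/675

P(the email is spam|the filter flags the email) = 319/675 ≈ 47.26%


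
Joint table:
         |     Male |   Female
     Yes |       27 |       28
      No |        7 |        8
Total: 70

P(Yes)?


P(Yes) = (27+28)/70 = 55/70 = 11/14

P(Yes) = 11/14 ≈ 78.57%


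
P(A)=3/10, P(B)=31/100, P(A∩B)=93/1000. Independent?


P(A)×P(B) = 93/1000
P(A∩B) = 93/1000
Equal ✓ → Independent

Yes, independent


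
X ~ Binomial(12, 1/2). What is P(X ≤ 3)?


P(X ≤ 3) = Σ P(X=i) for i=0..3
P(X=0) = 1/4096
P(X=1) = 3/1024
P(X=2) = 33/2048
P(X=3) = 55/1024
Sum = 299/4096

P(X ≤ 3) = 299/4096 ≈ 7.30%


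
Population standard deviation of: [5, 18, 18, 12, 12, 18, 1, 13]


Mean = 97/8
  (5-97/8)²=3249/64
  (18-97/8)²=2209/64
  (18-97/8)²=2209/64
  (12-97/8)²=1/64
  (12-97/8)²=1/64
  (18-97/8)²=2209/64
  (1-97/8)²=7921/64
  (13-97/8)²=49/64
Σ(x-μ)² = 2231/8
σ² = (2231/8)/8 = 2231/64

σ = √(2231/64) ≈ 5.9042


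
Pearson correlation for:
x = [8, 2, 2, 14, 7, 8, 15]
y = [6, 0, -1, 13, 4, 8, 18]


n=7, Σx=56, Σy=48, Σxy=590, Σx²=606, Σy²=610
r = (7×590 - 56×48)/√((7×606 - 56²)(7×610 - 48²))
= 1442/√(1106×1966) = 1442/√2174396 ≈ 1442/1474.5833 ≈ 0.9779

r ≈ 0.9779


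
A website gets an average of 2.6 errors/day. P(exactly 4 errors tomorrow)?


Poisson(λ=2.6): P(X=4) = e^(-λ)×λ^k/k!
= e^(-2.6) × 2.6^4 / 4!
≈ 0.07427357821 × 45.6976 / 24 ≈ 0.141422

P(X=4) ≈ 0.141422 ≈ 14.14%


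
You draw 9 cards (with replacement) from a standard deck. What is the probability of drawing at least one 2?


P(not a 2) = 48/52 = 12/13
P(none in 9 draws) = (12/13)^9 = 5159780352/10604499373
P(≥1 2) = 1 - 5159780352/10604499373 = 5444719021/10604499373

P = 5444719021/10604499373 ≈ 51.34%


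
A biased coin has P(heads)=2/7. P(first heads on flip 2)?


Geometric: P(X=2) = (1-p)^(k-1)×p = (5/7)^1×2/7 = 10/49

P(X=2) = 10/49 ≈ 20.41%


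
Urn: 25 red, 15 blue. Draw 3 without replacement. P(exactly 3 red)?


Hypergeometric: C(25,3)×C(15,0)/C(40,3)
= 2300×1/9880 = 115/494

P(X=3) = 115/494 ≈ 23.28%


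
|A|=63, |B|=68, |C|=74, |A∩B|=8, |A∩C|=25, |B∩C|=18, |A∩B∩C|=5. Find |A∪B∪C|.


|A∪B∪C| = 63+68+74-8-25-18+5 = 159

|A∪B∪C| = 159


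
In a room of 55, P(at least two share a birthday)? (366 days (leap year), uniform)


P(all different) = Π(366-i)/366 for i=0..54
= 0.013909
P(match) = 1 - 0.013909 = 0.986091

P ≈ 0.9861 ≈ 98.61%


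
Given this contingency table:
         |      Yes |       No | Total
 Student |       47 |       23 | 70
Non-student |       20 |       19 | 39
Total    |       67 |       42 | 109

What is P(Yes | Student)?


P(Yes | Student) = 47/(47+23) = 47/70

P(Yes|Student) = 47/70 ≈ 67.14%


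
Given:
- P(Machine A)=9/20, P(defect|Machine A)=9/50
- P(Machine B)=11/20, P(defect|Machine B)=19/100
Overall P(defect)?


P(B) = Σ P(B|Aᵢ)×P(Aᵢ)
  9/50×9/20 = 81/1000
  19/100×11/20 = 209/2000
Sum = 371/2000

P(defect) = 371/2000 ≈ 18.55%


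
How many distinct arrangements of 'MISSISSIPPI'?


Letters: 11, freq: {'M': 1, 'I': 4, 'S': 4, 'P': 2}
11!/(1!×4!×4!×2!) = 39916800/1152 = 34650

34650


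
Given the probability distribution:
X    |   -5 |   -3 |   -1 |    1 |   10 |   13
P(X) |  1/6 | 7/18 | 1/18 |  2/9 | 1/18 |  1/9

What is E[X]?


E[X] = Σ x·P(X=x)
= (-5)×(1/6) + (-3)×(7/18) + (-1)×(1/18) + (1)×(2/9) + (10)×(1/18) + (13)×(1/9)
= 1/6

E[X] = 1/6


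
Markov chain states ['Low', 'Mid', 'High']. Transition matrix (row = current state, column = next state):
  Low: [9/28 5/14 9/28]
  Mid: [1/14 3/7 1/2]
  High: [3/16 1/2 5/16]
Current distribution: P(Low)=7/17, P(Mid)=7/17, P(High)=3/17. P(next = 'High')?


P(next=High) = Σᵢ P(now=i)×P(i→High)
= 7/17×9/28 + 7/17×1/2 + 3/17×5/16
= 9/68 + 7/34 + 15/272 = 107/272

P = 107/272 ≈ 0.3934


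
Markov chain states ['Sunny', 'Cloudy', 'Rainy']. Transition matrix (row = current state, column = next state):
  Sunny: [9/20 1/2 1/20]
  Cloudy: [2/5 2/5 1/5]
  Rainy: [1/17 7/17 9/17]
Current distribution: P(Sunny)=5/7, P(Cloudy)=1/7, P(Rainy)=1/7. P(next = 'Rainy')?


P(next=Rainy) = Σᵢ P(now=i)×P(i→Rainy)
= 5/7×1/20 + 1/7×1/5 + 1/7×9/17
= 1/28 + 1/35 + 9/119 = 333/2380

P = 333/2380 ≈ 0.1399


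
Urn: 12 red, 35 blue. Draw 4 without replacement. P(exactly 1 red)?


Hypergeometric: C(12,1)×C(35,3)/C(47,4)
= 12×6545/178365 = 476/1081

P(X=1) = 476/1081 ≈ 44.03%


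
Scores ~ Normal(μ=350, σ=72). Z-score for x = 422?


z = (x - μ)/σ = (422 - 350)/72 = 1.0

z = 1.0


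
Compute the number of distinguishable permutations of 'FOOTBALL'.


Letters: 8, freq: {'F': 1, 'O': 2, 'T': 1, 'B': 1, 'A': 1, 'L': 2}
8!/(1!×2!×1!×1!×1!×2!) = 40320/4 = 10080

10080


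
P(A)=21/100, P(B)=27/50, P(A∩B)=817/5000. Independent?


P(A)×P(B) = 567/5000
P(A∩B) = 817/5000
Not equal → NOT independent

No, not independent


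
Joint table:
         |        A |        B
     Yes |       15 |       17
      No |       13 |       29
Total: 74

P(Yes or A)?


P(Yes∨A) = P(Yes) + P(A) - P(Yes∧A)
= (32 + 28 - 15)/74 = 45/74

P = 45/74 ≈ 60.81%


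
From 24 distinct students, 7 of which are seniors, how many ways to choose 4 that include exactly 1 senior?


Choose 1 of the 7 seniors and 3 of the other 17 students:
C(7,1)×C(17,3) = 7×680 = 4760

4760


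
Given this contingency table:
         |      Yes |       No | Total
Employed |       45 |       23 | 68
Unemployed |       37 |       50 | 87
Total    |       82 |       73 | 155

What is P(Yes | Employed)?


P(Yes | Employed) = 45/(45+23) = 45/68

P(Yes|Employed) = 45/68 ≈ 66.18%


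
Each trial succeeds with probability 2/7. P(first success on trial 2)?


Geometric: P(X=2) = (1-p)^(k-1)×p = (5/7)^1×2/7 = 10/49

P(X=2) = 10/49 ≈ 20.41%


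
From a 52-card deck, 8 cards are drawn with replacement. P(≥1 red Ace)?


P(not a red Ace) = 50/52 = 25/26
P(none in 8 draws) = (25/26)^8 = 152587890625/208827064576
P(≥1 red Ace) = 1 - 152587890625/208827064576 = 56239173951/208827064576

P = 56239173951/208827064576 ≈ 26.93%


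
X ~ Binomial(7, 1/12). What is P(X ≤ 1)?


P(X ≤ 1) = Σ P(X=i) for i=0..1
P(X=0) = 19487171/35831808
P(X=1) = 12400927/35831808
Sum = 1771561/1990656

P(X ≤ 1) = 1771561/1990656 ≈ 88.99%


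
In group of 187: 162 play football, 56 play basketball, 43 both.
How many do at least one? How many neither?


|A∪B| = 162+56-43 = 175
Neither = 187-175 = 12

At least one: 175; Neither: 12


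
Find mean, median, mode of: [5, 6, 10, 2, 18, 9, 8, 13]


Sorted: [2, 5, 6, 8, 9, 10, 13, 18]
Mean = 71/8
Median = 17/2
Freq: {5: 1, 6: 1, 10: 1, 2: 1, 18: 1, 9: 1, 8: 1, 13: 1}
Mode: No mode

Mean=71/8, Median=17/2, Mode=No mode


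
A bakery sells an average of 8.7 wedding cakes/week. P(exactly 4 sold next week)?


Poisson(λ=8.7): P(X=4) = e^(-λ)×λ^k/k!
= e^(-8.7) × 8.7^4 / 4!
≈ 0.000166585811 × 5728.9761 / 24 ≈ 0.039765

P(X=4) ≈ 0.039765 ≈ 3.98%


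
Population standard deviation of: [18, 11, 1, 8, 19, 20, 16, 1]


Mean = 94/8 = 47/4
  (18-47/4)²=625/16
  (11-47/4)²=9/16
  (1-47/4)²=1849/16
  (8-47/4)²=225/16
  (19-47/4)²=841/16
  (20-47/4)²=1089/16
  (16-47/4)²=289/16
  (1-47/4)²=1849/16
Σ(x-μ)² = 847/2
σ² = (847/2)/8 = 847/16

σ = √(847/16) ≈ 7.2758


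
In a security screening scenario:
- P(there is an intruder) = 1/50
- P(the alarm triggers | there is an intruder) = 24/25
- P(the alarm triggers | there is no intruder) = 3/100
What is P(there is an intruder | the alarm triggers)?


Using Bayes' theorem:
P(A|B) = P(B|A)·P(A) / P(B)

P(the alarm triggers) = 24/25 × 1/50 + 3/100 × 49/50
= 12/625 + 147/5000 = 243/5000

P(there is an intruder|the alarm triggers) = (12/625) / (243/5000) = 32/81

P(there is an intruder|the alarm triggers) = 32/81 ≈ 39.51%


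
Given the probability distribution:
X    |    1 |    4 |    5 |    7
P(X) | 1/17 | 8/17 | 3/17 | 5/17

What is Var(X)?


E[X] = 83/17
E[X²] = 449/17
Var(X) = E[X²] - (E[X])² = 449/17 - 6889/289 = 744/289

Var(X) = 744/289 ≈ 2.5744


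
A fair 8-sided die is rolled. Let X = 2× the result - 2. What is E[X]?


E[die] = (1+8)/2 = 9/2
E[X] = 2×9/2 - 2 = 7

E[X] = 7


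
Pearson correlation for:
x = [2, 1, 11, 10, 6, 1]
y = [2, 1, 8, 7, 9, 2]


n=6, Σx=31, Σy=29, Σxy=219, Σx²=263, Σy²=203
r = (6×219 - 31×29)/√((6×263 - 31²)(6×203 - 29²))
= 415/√(617×377) = 415/√232609 ≈ 415/482.2956 ≈ 0.8605

r ≈ 0.8605


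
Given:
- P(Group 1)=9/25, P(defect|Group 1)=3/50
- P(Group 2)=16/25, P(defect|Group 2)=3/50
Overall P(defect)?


P(B) = Σ P(B|Aᵢ)×P(Aᵢ)
  3/50×9/25 = 27/1250
  3/50×16/25 = 24/625
Sum = 3/50

P(defect) = 3/50 ≈ 6.00%


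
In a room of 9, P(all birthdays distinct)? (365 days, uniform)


P(all different) = Π(365-i)/365 for i=0..8
= (365/365)×(364/365)×...×(357/365)
= 0.905376

P ≈ 0.9054 ≈ 90.54%


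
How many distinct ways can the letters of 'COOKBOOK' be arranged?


Letters: 8, freq: {'C': 1, 'O': 4, 'K': 2, 'B': 1}
8!/(1!×4!×2!×1!) = 40320/48 = 840

840


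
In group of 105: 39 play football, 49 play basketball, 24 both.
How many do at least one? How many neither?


|A∪B| = 39+49-24 = 64
Neither = 105-64 = 41

At least one: 64; Neither: 41


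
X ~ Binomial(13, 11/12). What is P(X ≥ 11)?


P(X ≥ 11) = Σ P(X=i) for i=11..13
P(X=11) = 3709051717943/17832200896512
P(X=12) = 40799568897373/106993205379072
P(X=13) = 34522712143931/106993205379072
Sum = 5420921741609/5944066965504

P(X ≥ 11) = 5420921741609/5944066965504 ≈ 91.20%


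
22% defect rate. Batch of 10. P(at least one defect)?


P(all good) = (39/50)^10 = 8140406085191601/97656250000000000
P(≥1 defect) = 89515843914808399/97656250000000000

P = 89515843914808399/97656250000000000 ≈ 91.66%


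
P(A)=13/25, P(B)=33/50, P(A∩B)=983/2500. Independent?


P(A)×P(B) = 429/1250
P(A∩B) = 983/2500
Not equal → NOT independent

No, not independent


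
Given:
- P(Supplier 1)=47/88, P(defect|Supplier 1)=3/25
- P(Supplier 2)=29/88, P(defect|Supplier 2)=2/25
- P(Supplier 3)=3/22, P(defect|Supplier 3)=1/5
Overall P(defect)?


P(B) = Σ P(B|Aᵢ)×P(Aᵢ)
  3/25×47/88 = 141/2200
  2/25×29/88 = 29/1100
  1/5×3/22 = 3/110
Sum = 259/2200

P(defect) = 259/2200 ≈ 11.77%


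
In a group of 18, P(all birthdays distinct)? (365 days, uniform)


P(all different) = Π(365-i)/365 for i=0..17
= (365/365)×(364/365)×...×(348/365)
= 0.653089

P ≈ 0.6531 ≈ 65.31%


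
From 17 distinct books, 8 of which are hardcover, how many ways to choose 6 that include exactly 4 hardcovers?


Choose 4 of the 8 hardcovers and 2 of the other 9 books:
C(8,4)×C(9,2) = 70×36 = 2520

2520


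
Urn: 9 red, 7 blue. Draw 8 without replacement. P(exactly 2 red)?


Hypergeometric: C(9,2)×C(7,6)/C(16,8)
= 36×7/12870 = 14/715

P(X=2) = 14/715 ≈ 1.96%


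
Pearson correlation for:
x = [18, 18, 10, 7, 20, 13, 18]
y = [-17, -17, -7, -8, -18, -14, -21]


n=7, Σx=104, Σy=-102, Σxy=-1658, Σx²=1690, Σy²=1652
r = (7×(-1658) - 104×(-102))/√((7×1690 - 104²)(7×1652 - (-102)²))
= -998/√(1014×1160) = -998/√1176240 ≈ -998/1084.5460 ≈ -0.9202

r ≈ -0.9202


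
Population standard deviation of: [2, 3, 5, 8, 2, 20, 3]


Mean = 43/7
  (2-43/7)²=841/49
  (3-43/7)²=484/49
  (5-43/7)²=64/49
  (8-43/7)²=169/49
  (2-43/7)²=841/49
  (20-43/7)²=9409/49
  (3-43/7)²=484/49
Σ(x-μ)² = 1756/7
σ² = (1756/7)/7 = 1756/49

σ = √(1756/49) ≈ 5.9864


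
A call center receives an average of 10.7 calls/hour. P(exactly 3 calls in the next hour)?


Poisson(λ=10.7): P(X=3) = e^(-λ)×λ^k/k!
= e^(-10.7) × 10.7^3 / 3!
≈ 2.254493791e-05 × 1225.043 / 6 ≈ 0.004603

P(X=3) ≈ 0.004603 ≈ 0.46%


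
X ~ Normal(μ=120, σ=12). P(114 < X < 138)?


z₁=(114-120)/12=-0.5, z₂=(138-120)/12=1.5
P = Φ(1.5) - Φ(-0.5) = 0.933193 - 0.308538 = 0.624655 ≈ 0.6247

P(114 < X < 138) ≈ 0.6247


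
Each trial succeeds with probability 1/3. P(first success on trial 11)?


Geometric: P(X=11) = (1-p)^(k-1)×p = (2/3)^10×1/3 = 1024/177147

P(X=11) = 1024/177147 ≈ 0.58%


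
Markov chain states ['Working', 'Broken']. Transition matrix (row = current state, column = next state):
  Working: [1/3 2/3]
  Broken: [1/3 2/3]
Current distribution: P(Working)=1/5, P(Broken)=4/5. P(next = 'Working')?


P(next=Working) = Σᵢ P(now=i)×P(i→Working)
= 1/5×1/3 + 4/5×1/3
= 1/15 + 4/15 = 1/3

P = 1/3 ≈ 0.3333


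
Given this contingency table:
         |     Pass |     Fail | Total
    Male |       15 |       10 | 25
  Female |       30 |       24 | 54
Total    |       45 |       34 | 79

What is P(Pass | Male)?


P(Pass | Male) = 15/(15+10) = 15/25 = 3/5

P(Pass|Male) = 3/5 ≈ 60.00%


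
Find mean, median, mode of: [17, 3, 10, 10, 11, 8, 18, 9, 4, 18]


Sorted: [3, 4, 8, 9, 10, 10, 11, 17, 18, 18]
Mean = 108/10 = 54/5
Median = 10
Freq: {17: 1, 3: 1, 10: 2, 11: 1, 8: 1, 18: 2, 9: 1, 4: 1}
Mode: [10, 18]

Mean=54/5, Median=10, Mode=[10, 18]


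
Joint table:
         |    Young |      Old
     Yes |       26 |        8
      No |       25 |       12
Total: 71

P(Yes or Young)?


P(Yes∨Young) = P(Yes) + P(Young) - P(Yes∧Young)
= (34 + 51 - 26)/71 = 59/71

P = 59/71 ≈ 83.10%


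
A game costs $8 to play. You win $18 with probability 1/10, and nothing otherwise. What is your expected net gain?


E[gain] = (18-8)×1/10 + (-8)×9/10
= 1 - 36/5 = -31/5

Expected net gain = $-31/5 ≈ $-6.20


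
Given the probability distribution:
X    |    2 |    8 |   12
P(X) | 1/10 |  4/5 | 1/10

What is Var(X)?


E[X] = 39/5
E[X²] = 66
Var(X) = E[X²] - (E[X])² = 66 - 1521/25 = 129/25

Var(X) = 129/25 ≈ 5.1600


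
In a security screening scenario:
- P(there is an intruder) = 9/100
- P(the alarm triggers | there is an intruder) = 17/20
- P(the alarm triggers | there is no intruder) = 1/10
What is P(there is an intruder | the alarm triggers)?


Using Bayes' theorem:
P(A|B) = P(B|A)·P(A) / P(B)

P(the alarm triggers) = 17/20 × 9/100 + 1/10 × 91/100
= 153/2000 + 91/1000 = 67/400

P(there is an intruder|the alarm triggers) = (153/2000) / (67/400) = 153/335

P(there is an intruder|the alarm triggers) = 153/335 ≈ 45.67%


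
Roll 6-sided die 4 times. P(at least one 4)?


P(no 4)^4 = (5/6)^4 = 625/1296
P(≥1) = 1 - 625/1296 = 671/1296

P = 671/1296 ≈ 51.77%


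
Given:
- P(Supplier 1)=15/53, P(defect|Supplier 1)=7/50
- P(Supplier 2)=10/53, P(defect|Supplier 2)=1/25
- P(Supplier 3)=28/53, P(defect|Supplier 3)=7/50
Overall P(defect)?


P(B) = Σ P(B|Aᵢ)×P(Aᵢ)
  7/50×15/53 = 21/530
  1/25×10/53 = 2/265
  7/50×28/53 = 98/1325
Sum = 321/2650

P(defect) = 321/2650 ≈ 12.11%


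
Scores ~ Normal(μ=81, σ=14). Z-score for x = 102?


z = (x - μ)/σ = (102 - 81)/14 = 1.5

z = 1.5


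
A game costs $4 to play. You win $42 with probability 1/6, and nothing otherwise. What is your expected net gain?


E[gain] = (42-4)×1/6 + (-4)×5/6
= 19/3 - 10/3 = 3

Expected net gain = $3 ≈ $3.00


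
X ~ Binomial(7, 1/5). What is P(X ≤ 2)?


P(X ≤ 2) = Σ P(X=i) for i=0..2
P(X=0) = 16384/78125
P(X=1) = 28672/78125
P(X=2) = 21504/78125
Sum = 13312/15625

P(X ≤ 2) = 13312/15625 ≈ 85.20%


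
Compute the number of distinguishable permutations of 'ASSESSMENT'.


Letters: 10, freq: {'A': 1, 'S': 4, 'E': 2, 'M': 1, 'N': 1, 'T': 1}
10!/(1!×4!×2!×1!×1!×1!) = 3628800/48 = 75600

75600


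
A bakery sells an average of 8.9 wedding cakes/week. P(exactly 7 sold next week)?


Poisson(λ=8.9): P(X=7) = e^(-λ)×λ^k/k!
= e^(-8.9) × 8.9^7 / 7!
≈ 0.0001363889265 × 4423133.48955 / 5040 ≈ 0.119696

P(X=7) ≈ 0.119696 ≈ 11.97%


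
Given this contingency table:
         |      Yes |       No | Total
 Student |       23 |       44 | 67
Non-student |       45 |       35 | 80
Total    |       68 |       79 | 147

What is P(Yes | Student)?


P(Yes | Student) = 23/(23+44) = 23/67

P(Yes|Student) = 23/67 ≈ 34.33%


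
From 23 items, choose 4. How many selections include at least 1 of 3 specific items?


Complement: C(23,4) - C(20,4) = 8855 - 4845 = 4010

4010


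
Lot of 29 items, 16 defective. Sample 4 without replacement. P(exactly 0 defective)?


Hypergeometric: C(16,0)×C(13,4)/C(29,4)
= 1×715/23751 = 55/1827

P(X=0) = 55/1827 ≈ 3.01%


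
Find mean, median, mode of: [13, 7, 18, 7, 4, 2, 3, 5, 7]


Sorted: [2, 3, 4, 5, 7, 7, 7, 13, 18]
Mean = 66/9 = 22/3
Median = 7
Freq: {13: 1, 7: 3, 18: 1, 4: 1, 2: 1, 3: 1, 5: 1}
Mode: [7]

Mean=22/3, Median=7, Mode=7


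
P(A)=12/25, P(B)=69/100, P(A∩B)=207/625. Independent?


P(A)×P(B) = 207/625
P(A∩B) = 207/625
Equal ✓ → Independent

Yes, independent


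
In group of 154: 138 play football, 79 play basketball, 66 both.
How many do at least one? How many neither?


|A∪B| = 138+79-66 = 151
Neither = 154-151 = 3

At least one: 151; Neither: 3


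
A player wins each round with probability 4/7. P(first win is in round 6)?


Geometric: P(X=6) = (1-p)^(k-1)×p = (3/7)^5×4/7 = 972/117649

P(X=6) = 972/117649 ≈ 0.83%


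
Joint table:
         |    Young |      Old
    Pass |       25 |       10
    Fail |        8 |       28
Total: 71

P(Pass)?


P(Pass) = (25+10)/71 = 35/71

P(Pass) = 35/71 ≈ 49.30%


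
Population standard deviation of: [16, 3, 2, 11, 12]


Mean = 44/5
  (16-44/5)²=1296/25
  (3-44/5)²=841/25
  (2-44/5)²=1156/25
  (11-44/5)²=121/25
  (12-44/5)²=256/25
Σ(x-μ)² = 734/5
σ² = (734/5)/5 = 734/25

σ = √(734/25) ≈ 5.4185


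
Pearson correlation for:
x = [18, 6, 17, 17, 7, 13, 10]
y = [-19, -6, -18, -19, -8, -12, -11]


n=7, Σx=88, Σy=-93, Σxy=-1329, Σx²=1256, Σy²=1411
r = (7×(-1329) - 88×(-93))/√((7×1256 - 88²)(7×1411 - (-93)²))
= -1119/√(1048×1228) = -1119/√1286944 ≈ -1119/1134.4355 ≈ -0.9864

r ≈ -0.9864


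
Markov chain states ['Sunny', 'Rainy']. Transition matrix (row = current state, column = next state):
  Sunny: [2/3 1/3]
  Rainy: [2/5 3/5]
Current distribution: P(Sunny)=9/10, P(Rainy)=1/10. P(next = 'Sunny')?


P(next=Sunny) = Σᵢ P(now=i)×P(i→Sunny)
= 9/10×2/3 + 1/10×2/5
= 3/5 + 1/25 = 16/25

P = 16/25 ≈ 0.6400


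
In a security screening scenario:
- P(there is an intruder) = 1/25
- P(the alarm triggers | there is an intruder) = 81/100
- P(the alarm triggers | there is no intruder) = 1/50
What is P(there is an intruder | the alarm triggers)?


Using Bayes' theorem:
P(A|B) = P(B|A)·P(A) / P(B)

P(the alarm triggers) = 81/100 × 1/25 + 1/50 × 24/25
= 81/2500 + 12/625 = 129/2500

P(there is an intruder|the alarm triggers) = (81/2500) / (129/2500) = 27/43

P(there is an intruder|the alarm triggers) = 27/43 ≈ 62.79%


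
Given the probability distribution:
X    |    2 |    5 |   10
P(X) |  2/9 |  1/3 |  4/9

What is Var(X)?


E[X] = 59/9
E[X²] = 161/3
Var(X) = E[X²] - (E[X])² = 161/3 - 3481/81 = 866/81

Var(X) = 866/81 ≈ 10.6914


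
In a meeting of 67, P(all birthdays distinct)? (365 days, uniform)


P(all different) = Π(365-i)/365 for i=0..66
= (365/365)×(364/365)×...×(299/365)
= 0.001560

P ≈ 0.0016 ≈ 0.16%


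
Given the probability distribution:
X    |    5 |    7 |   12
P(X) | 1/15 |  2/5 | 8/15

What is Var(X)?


E[X] = 143/15
E[X²] = 1471/15
Var(X) = E[X²] - (E[X])² = 1471/15 - 20449/225 = 1616/225

Var(X) = 1616/225 ≈ 7.1822


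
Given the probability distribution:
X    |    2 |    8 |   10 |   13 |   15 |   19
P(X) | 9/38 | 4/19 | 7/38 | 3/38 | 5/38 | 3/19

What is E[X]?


E[X] = Σ x·P(X=x)
= (2)×(9/38) + (8)×(4/19) + (10)×(7/38) + (13)×(3/38) + (15)×(5/38) + (19)×(3/19)
= 10

E[X] = 10


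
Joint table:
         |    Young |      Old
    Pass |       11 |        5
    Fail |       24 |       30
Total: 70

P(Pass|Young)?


P(Pass|Young) = 11/(11+24) = 11/35

P = 11/35 ≈ 31.43%


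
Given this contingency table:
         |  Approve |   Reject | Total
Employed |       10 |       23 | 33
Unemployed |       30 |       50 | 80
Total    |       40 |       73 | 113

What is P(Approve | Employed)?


P(Approve | Employed) = 10/(10+23) = 10/33

P(Approve|Employed) = 10/33 ≈ 30.30%


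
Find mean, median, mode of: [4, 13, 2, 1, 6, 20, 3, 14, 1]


Sorted: [1, 1, 2, 3, 4, 6, 13, 14, 20]
Mean = 64/9
Median = 4
Freq: {4: 1, 13: 1, 2: 1, 1: 2, 6: 1, 20: 1, 3: 1, 14: 1}
Mode: [1]

Mean=64/9, Median=4, Mode=1


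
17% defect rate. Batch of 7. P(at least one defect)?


P(all good) = (83/100)^7 = 27136050989627/100000000000000
P(≥1 defect) = 72863949010373/100000000000000

P = 72863949010373/100000000000000 ≈ 72.86%


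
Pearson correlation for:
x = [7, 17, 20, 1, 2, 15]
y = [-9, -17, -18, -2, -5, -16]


n=6, Σx=62, Σy=-67, Σxy=-964, Σx²=968, Σy²=979
r = (6×(-964) - 62×(-67))/√((6×968 - 62²)(6×979 - (-67)²))
= -1630/√(1964×1385) = -1630/√2720140 ≈ -1630/1649.2847 ≈ -0.9883

r ≈ -0.9883


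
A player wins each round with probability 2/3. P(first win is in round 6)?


Geometric: P(X=6) = (1-p)^(k-1)×p = (1/3)^5×2/3 = 2/729

P(X=6) = 2/729 ≈ 0.27%


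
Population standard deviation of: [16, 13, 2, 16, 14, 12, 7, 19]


Mean = 99/8
  (16-99/8)²=841/64
  (13-99/8)²=25/64
  (2-99/8)²=6889/64
  (16-99/8)²=841/64
  (14-99/8)²=169/64
  (12-99/8)²=9/64
  (7-99/8)²=1849/64
  (19-99/8)²=2809/64
Σ(x-μ)² = 1679/8
σ² = (1679/8)/8 = 1679/64

σ = √(1679/64) ≈ 5.1220


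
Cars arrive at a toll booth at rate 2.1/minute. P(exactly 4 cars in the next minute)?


Poisson(λ=2.1): P(X=4) = e^(-λ)×λ^k/k!
= e^(-2.1) × 2.1^4 / 4!
≈ 0.1224564283 × 19.4481 / 24 ≈ 0.099231

P(X=4) ≈ 0.099231 ≈ 9.92%


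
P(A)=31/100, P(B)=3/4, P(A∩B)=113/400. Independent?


P(A)×P(B) = 93/400
P(A∩B) = 113/400
Not equal → NOT independent

No, not independent


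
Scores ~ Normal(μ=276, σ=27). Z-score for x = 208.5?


z = (x - μ)/σ = (208.5 - 276)/27 = -2.5

z = -2.5


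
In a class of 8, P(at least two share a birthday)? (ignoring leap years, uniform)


P(all different) = Π(365-i)/365 for i=0..7
= 0.925665
P(match) = 1 - 0.925665 = 0.074335

P ≈ 0.0743 ≈ 7.43%


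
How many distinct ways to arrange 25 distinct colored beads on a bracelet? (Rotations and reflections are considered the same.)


Free circular arrangements: rotations and reflections both identified.
(n-1)!/2 = 24!/2 = 620448401733239439360000/2 = 310224200866619719680000

310224200866619719680000


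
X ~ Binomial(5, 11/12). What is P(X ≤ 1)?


P(X ≤ 1) = Σ P(X=i) for i=0..1
P(X=0) = 1/248832
P(X=1) = 55/248832
Sum = 7/31104

P(X ≤ 1) = 7/31104 ≈ 0.02%


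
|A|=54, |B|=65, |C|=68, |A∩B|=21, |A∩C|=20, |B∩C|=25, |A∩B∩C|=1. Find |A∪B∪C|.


|A∪B∪C| = 54+65+68-21-20-25+1 = 122

|A∪B∪C| = 122


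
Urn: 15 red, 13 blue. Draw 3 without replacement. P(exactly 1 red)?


Hypergeometric: C(15,1)×C(13,2)/C(28,3)
= 15×78/3276 = 5/14

P(X=1) = 5/14 ≈ 35.71%


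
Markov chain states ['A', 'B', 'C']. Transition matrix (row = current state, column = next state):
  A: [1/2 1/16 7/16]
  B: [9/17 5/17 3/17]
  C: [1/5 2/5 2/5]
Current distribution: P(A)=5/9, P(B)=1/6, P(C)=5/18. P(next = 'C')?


P(next=C) = Σᵢ P(now=i)×P(i→C)
= 5/9×7/16 + 1/6×3/17 + 5/18×2/5
= 35/144 + 1/34 + 1/9 = 313/816

P = 313/816 ≈ 0.3836


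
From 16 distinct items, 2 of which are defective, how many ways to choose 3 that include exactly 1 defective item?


Choose 1 of the 2 defective items and 2 of the other 14 items:
C(2,1)×C(14,2) = 2×91 = 182

182


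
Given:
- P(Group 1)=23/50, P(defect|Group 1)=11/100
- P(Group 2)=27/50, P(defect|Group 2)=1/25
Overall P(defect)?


P(B) = Σ P(B|Aᵢ)×P(Aᵢ)
  11/100×23/50 = 253/5000
  1/25×27/50 = 27/1250
Sum = 361/5000

P(defect) = 361/5000 ≈ 7.22%


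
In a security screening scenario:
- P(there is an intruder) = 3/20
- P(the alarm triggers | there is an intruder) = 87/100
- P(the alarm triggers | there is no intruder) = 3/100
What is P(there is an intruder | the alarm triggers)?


Using Bayes' theorem:
P(A|B) = P(B|A)·P(A) / P(B)

P(the alarm triggers) = 87/100 × 3/20 + 3/100 × 17/20
= 261/2000 + 51/2000 = 39/250

P(there is an intruder|the alarm triggers) = (261/2000) / (39/250) = 87/104

P(there is an intruder|the alarm triggers) = 87/104 ≈ 83.65%


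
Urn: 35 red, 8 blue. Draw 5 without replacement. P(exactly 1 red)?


Hypergeometric: C(35,1)×C(8,4)/C(43,5)
= 35×70/962598 = 175/68757

P(X=1) = 175/68757 ≈ 0.25%
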